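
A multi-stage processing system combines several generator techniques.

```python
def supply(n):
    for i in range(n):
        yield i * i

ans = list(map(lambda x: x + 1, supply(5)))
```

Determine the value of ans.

Step 1: supply(5) yields squares: [0, 1, 4, 9, 16].
Step 2: map adds 1 to each: [1, 2, 5, 10, 17].
Therefore ans = [1, 2, 5, 10, 17].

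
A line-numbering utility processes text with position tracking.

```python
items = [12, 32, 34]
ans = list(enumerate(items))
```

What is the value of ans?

Step 1: enumerate pairs each element with its index:
  (0, 12)
  (1, 32)
  (2, 34)
Therefore ans = [(0, 12), (1, 32), (2, 34)].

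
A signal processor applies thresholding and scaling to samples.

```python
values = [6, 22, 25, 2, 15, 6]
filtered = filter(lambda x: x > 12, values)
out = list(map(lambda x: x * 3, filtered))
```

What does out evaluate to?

Step 1: Filter values for elements > 12:
  6: removed
  22: kept
  25: kept
  2: removed
  15: kept
  6: removed
Step 2: Map x * 3 on filtered [22, 25, 15]:
  22 -> 66
  25 -> 75
  15 -> 45
Therefore out = [66, 75, 45].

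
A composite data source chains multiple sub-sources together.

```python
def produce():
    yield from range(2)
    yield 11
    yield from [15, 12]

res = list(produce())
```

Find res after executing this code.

Step 1: Trace yields in order:
  yield 0
  yield 1
  yield 11
  yield 15
  yield 12
Therefore res = [0, 1, 11, 15, 12].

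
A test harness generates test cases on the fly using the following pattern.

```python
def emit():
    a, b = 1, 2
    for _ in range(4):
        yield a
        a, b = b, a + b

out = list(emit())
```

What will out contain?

Step 1: Fibonacci-like sequence starting with a=1, b=2:
  Iteration 1: yield a=1, then a,b = 2,3
  Iteration 2: yield a=2, then a,b = 3,5
  Iteration 3: yield a=3, then a,b = 5,8
  Iteration 4: yield a=5, then a,b = 8,13
Therefore out = [1, 2, 3, 5].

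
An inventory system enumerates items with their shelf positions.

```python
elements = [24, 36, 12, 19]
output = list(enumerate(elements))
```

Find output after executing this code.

Step 1: enumerate pairs each element with its index:
  (0, 24)
  (1, 36)
  (2, 12)
  (3, 19)
Therefore output = [(0, 24), (1, 36), (2, 12), (3, 19)].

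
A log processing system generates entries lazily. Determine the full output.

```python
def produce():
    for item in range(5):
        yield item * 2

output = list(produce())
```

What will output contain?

Step 1: For each item in range(5), yield item * 2:
  item=0: yield 0 * 2 = 0
  item=1: yield 1 * 2 = 2
  item=2: yield 2 * 2 = 4
  item=3: yield 3 * 2 = 6
  item=4: yield 4 * 2 = 8
Therefore output = [0, 2, 4, 6, 8].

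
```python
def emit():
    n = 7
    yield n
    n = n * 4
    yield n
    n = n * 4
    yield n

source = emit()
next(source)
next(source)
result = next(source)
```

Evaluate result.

Step 1: Trace through generator execution:
  Yield 1: n starts at 7, yield 7
  Yield 2: n = 7 * 4 = 28, yield 28
  Yield 3: n = 28 * 4 = 112, yield 112
Step 2: First next() gets 7, second next() gets the second value, third next() yields 112.
Therefore result = 112.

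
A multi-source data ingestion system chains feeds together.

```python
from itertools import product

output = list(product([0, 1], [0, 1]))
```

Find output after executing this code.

Step 1: product([0, 1], [0, 1]) gives all pairs:
  (0, 0)
  (0, 1)
  (1, 0)
  (1, 1)
Therefore output = [(0, 0), (0, 1), (1, 0), (1, 1)].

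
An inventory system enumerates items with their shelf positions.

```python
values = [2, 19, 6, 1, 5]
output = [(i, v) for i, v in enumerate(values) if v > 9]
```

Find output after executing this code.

Step 1: Filter enumerate([2, 19, 6, 1, 5]) keeping v > 9:
  (0, 2): 2 <= 9, excluded
  (1, 19): 19 > 9, included
  (2, 6): 6 <= 9, excluded
  (3, 1): 1 <= 9, excluded
  (4, 5): 5 <= 9, excluded
Therefore output = [(1, 19)].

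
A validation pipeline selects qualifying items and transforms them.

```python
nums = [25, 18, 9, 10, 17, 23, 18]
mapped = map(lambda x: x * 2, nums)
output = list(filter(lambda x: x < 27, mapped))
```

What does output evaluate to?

Step 1: Map x * 2:
  25 -> 50
  18 -> 36
  9 -> 18
  10 -> 20
  17 -> 34
  23 -> 46
  18 -> 36
Step 2: Filter for < 27:
  50: removed
  36: removed
  18: kept
  20: kept
  34: removed
  46: removed
  36: removed
Therefore output = [18, 20].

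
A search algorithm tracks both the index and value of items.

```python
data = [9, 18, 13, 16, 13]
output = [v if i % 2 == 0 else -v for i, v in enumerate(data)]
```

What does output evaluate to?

Step 1: For each (i, v), keep v if i is even, negate if odd:
  i=0 (even): keep 9
  i=1 (odd): negate to -18
  i=2 (even): keep 13
  i=3 (odd): negate to -16
  i=4 (even): keep 13
Therefore output = [9, -18, 13, -16, 13].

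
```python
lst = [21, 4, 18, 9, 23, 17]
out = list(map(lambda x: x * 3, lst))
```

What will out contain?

Step 1: Apply lambda x: x * 3 to each element:
  21 -> 63
  4 -> 12
  18 -> 54
  9 -> 27
  23 -> 69
  17 -> 51
Therefore out = [63, 12, 54, 27, 69, 51].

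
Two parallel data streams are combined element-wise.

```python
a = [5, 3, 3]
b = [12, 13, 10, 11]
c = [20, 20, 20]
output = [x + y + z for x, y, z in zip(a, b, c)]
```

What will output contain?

Step 1: zip three lists (truncates to shortest, len=3):
  5 + 12 + 20 = 37
  3 + 13 + 20 = 36
  3 + 10 + 20 = 33
Therefore output = [37, 36, 33].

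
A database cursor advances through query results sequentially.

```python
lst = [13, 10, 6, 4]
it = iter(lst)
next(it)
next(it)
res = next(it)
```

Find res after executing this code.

Step 1: Create iterator over [13, 10, 6, 4].
Step 2: next() consumes 13.
Step 3: next() consumes 10.
Step 4: next() returns 6.
Therefore res = 6.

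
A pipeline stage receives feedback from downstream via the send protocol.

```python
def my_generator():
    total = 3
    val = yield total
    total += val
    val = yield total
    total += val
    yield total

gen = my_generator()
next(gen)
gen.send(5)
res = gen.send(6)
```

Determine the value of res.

Step 1: next() -> yield total=3.
Step 2: send(5) -> val=5, total = 3+5 = 8, yield 8.
Step 3: send(6) -> val=6, total = 8+6 = 14, yield 14.
Therefore res = 14.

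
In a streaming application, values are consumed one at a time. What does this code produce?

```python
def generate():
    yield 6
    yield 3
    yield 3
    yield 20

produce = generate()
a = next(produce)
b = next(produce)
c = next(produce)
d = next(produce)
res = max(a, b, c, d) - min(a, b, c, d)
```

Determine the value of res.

Step 1: Create generator and consume all values:
  a = next(produce) = 6
  b = next(produce) = 3
  c = next(produce) = 3
  d = next(produce) = 20
Step 2: max = 20, min = 3, res = 20 - 3 = 17.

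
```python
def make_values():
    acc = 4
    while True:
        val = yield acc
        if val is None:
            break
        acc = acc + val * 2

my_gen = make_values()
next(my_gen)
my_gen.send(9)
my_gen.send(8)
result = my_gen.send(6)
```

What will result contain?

Step 1: next() -> yield acc=4.
Step 2: send(9) -> val=9, acc = 4 + 9*2 = 22, yield 22.
Step 3: send(8) -> val=8, acc = 22 + 8*2 = 38, yield 38.
Step 4: send(6) -> val=6, acc = 38 + 6*2 = 50, yield 50.
Therefore result = 50.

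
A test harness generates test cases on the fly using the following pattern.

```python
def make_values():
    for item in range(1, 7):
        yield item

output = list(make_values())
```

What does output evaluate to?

Step 1: The generator yields each value from range(1, 7).
Step 2: list() consumes all yields: [1, 2, 3, 4, 5, 6].
Therefore output = [1, 2, 3, 4, 5, 6].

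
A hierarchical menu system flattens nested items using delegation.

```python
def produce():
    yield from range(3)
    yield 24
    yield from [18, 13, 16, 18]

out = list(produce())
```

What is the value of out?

Step 1: Trace yields in order:
  yield 0
  yield 1
  yield 2
  yield 24
  yield 18
  yield 13
  yield 16
  yield 18
Therefore out = [0, 1, 2, 24, 18, 13, 16, 18].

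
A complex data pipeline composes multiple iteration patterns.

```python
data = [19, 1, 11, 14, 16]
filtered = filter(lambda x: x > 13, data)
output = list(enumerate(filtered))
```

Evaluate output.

Step 1: Filter [19, 1, 11, 14, 16] for > 13: [19, 14, 16].
Step 2: enumerate re-indexes from 0: [(0, 19), (1, 14), (2, 16)].
Therefore output = [(0, 19), (1, 14), (2, 16)].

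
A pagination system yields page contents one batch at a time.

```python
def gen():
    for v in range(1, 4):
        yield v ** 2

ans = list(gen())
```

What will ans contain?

Step 1: For each v in range(1, 4), yield v**2:
  v=1: yield 1**2 = 1
  v=2: yield 2**2 = 4
  v=3: yield 3**2 = 9
Therefore ans = [1, 4, 9].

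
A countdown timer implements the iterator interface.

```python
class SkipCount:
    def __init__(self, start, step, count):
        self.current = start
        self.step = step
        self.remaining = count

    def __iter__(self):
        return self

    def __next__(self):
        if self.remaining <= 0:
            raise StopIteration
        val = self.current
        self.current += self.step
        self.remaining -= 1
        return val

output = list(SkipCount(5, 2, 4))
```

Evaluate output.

Step 1: SkipCount starts at 5, increments by 2, for 4 steps:
  Yield 5, then current += 2
  Yield 7, then current += 2
  Yield 9, then current += 2
  Yield 11, then current += 2
Therefore output = [5, 7, 9, 11].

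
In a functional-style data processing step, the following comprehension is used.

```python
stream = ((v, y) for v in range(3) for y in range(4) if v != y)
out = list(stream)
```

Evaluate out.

Step 1: Nested generator over range(3) x range(4) where v != y:
  (0, 0): excluded (v == y)
  (0, 1): included
  (0, 2): included
  (0, 3): included
  (1, 0): included
  (1, 1): excluded (v == y)
  (1, 2): included
  (1, 3): included
  (2, 0): included
  (2, 1): included
  (2, 2): excluded (v == y)
  (2, 3): included
Therefore out = [(0, 1), (0, 2), (0, 3), (1, 0), (1, 2), (1, 3), (2, 0), (2, 1), (2, 3)].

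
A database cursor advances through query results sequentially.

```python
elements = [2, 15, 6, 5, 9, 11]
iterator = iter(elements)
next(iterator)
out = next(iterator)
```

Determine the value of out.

Step 1: Create iterator over [2, 15, 6, 5, 9, 11].
Step 2: next() consumes 2.
Step 3: next() returns 15.
Therefore out = 15.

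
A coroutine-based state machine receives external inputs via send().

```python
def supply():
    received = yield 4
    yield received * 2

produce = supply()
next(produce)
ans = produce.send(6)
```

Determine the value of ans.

Step 1: next(produce) advances to first yield, producing 4.
Step 2: send(6) resumes, received = 6.
Step 3: yield received * 2 = 6 * 2 = 12.
Therefore ans = 12.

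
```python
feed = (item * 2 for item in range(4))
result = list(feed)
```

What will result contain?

Step 1: For each item in range(4), compute item*2:
  item=0: 0*2 = 0
  item=1: 1*2 = 2
  item=2: 2*2 = 4
  item=3: 3*2 = 6
Therefore result = [0, 2, 4, 6].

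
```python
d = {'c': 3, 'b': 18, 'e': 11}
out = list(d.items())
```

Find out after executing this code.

Step 1: d.items() returns (key, value) pairs in insertion order.
Therefore out = [('c', 3), ('b', 18), ('e', 11)].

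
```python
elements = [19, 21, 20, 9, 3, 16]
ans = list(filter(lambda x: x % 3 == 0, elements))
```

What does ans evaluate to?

Step 1: Filter elements divisible by 3:
  19 % 3 = 1: removed
  21 % 3 = 0: kept
  20 % 3 = 2: removed
  9 % 3 = 0: kept
  3 % 3 = 0: kept
  16 % 3 = 1: removed
Therefore ans = [21, 9, 3].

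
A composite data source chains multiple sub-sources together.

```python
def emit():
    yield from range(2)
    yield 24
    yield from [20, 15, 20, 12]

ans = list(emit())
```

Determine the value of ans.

Step 1: Trace yields in order:
  yield 0
  yield 1
  yield 24
  yield 20
  yield 15
  yield 20
  yield 12
Therefore ans = [0, 1, 24, 20, 15, 20, 12].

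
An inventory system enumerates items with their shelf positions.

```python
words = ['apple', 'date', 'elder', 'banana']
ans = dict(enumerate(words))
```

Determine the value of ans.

Step 1: enumerate pairs indices with words:
  0 -> 'apple'
  1 -> 'date'
  2 -> 'elder'
  3 -> 'banana'
Therefore ans = {0: 'apple', 1: 'date', 2: 'elder', 3: 'banana'}.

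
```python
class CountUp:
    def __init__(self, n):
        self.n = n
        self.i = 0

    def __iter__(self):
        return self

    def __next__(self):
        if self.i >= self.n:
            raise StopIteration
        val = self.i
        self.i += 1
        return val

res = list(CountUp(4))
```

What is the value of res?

Step 1: CountUp(4) creates an iterator counting 0 to 3.
Step 2: list() consumes all values: [0, 1, 2, 3].
Therefore res = [0, 1, 2, 3].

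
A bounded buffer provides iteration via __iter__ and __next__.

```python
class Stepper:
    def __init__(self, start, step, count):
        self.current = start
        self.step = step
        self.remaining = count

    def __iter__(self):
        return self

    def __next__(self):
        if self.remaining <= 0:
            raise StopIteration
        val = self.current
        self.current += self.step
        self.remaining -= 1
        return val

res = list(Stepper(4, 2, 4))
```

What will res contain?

Step 1: Stepper starts at 4, increments by 2, for 4 steps:
  Yield 4, then current += 2
  Yield 6, then current += 2
  Yield 8, then current += 2
  Yield 10, then current += 2
Therefore res = [4, 6, 8, 10].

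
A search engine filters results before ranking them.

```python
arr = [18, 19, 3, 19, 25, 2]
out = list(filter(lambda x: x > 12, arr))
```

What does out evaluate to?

Step 1: Filter elements > 12:
  18: kept
  19: kept
  3: removed
  19: kept
  25: kept
  2: removed
Therefore out = [18, 19, 19, 25].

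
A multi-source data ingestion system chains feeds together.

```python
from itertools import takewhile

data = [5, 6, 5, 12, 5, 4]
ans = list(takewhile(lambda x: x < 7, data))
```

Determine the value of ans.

Step 1: takewhile stops at first element >= 7:
  5 < 7: take
  6 < 7: take
  5 < 7: take
  12 >= 7: stop
Therefore ans = [5, 6, 5].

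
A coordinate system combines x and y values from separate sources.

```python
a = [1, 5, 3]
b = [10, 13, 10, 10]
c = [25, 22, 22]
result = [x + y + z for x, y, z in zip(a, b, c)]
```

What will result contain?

Step 1: zip three lists (truncates to shortest, len=3):
  1 + 10 + 25 = 36
  5 + 13 + 22 = 40
  3 + 10 + 22 = 35
Therefore result = [36, 40, 35].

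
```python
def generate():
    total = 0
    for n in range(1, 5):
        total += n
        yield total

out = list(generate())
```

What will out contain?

Step 1: Generator accumulates running sum:
  n=1: total = 1, yield 1
  n=2: total = 3, yield 3
  n=3: total = 6, yield 6
  n=4: total = 10, yield 10
Therefore out = [1, 3, 6, 10].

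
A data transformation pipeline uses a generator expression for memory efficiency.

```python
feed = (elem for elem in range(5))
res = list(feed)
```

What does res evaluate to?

Step 1: Generator expression iterates range(5): [0, 1, 2, 3, 4].
Step 2: list() collects all values.
Therefore res = [0, 1, 2, 3, 4].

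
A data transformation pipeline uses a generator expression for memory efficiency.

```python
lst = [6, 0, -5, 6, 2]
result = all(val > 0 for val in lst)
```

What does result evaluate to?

Step 1: Check val > 0 for each element in [6, 0, -5, 6, 2]:
  6 > 0: True
  0 > 0: False
  -5 > 0: False
  6 > 0: True
  2 > 0: True
Step 2: all() returns False.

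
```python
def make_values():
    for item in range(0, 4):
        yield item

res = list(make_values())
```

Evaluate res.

Step 1: The generator yields each value from range(0, 4).
Step 2: list() consumes all yields: [0, 1, 2, 3].
Therefore res = [0, 1, 2, 3].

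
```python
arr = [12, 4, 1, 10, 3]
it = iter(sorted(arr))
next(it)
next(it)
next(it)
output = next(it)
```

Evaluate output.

Step 1: sorted([12, 4, 1, 10, 3]) = [1, 3, 4, 10, 12].
Step 2: Create iterator and skip 3 elements.
Step 3: next() returns 10.
Therefore output = 10.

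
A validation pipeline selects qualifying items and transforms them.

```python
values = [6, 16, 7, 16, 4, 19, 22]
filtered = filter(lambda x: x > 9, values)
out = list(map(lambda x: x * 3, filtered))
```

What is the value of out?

Step 1: Filter values for elements > 9:
  6: removed
  16: kept
  7: removed
  16: kept
  4: removed
  19: kept
  22: kept
Step 2: Map x * 3 on filtered [16, 16, 19, 22]:
  16 -> 48
  16 -> 48
  19 -> 57
  22 -> 66
Therefore out = [48, 48, 57, 66].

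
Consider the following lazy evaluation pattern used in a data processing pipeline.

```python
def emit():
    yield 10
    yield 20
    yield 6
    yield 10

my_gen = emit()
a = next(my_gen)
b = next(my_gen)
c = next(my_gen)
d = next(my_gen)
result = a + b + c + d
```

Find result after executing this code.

Step 1: Create generator and consume all values:
  a = next(my_gen) = 10
  b = next(my_gen) = 20
  c = next(my_gen) = 6
  d = next(my_gen) = 10
Step 2: result = 10 + 20 + 6 + 10 = 46.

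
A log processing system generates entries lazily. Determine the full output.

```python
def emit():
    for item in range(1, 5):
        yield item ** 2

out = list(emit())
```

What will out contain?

Step 1: For each item in range(1, 5), yield item**2:
  item=1: yield 1**2 = 1
  item=2: yield 2**2 = 4
  item=3: yield 3**2 = 9
  item=4: yield 4**2 = 16
Therefore out = [1, 4, 9, 16].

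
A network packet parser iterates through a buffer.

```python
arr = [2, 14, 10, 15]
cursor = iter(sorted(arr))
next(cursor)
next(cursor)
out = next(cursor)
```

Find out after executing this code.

Step 1: sorted([2, 14, 10, 15]) = [2, 10, 14, 15].
Step 2: Create iterator and skip 2 elements.
Step 3: next() returns 14.
Therefore out = 14.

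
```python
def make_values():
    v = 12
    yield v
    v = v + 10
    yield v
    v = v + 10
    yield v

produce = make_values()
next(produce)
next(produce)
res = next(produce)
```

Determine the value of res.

Step 1: Trace through generator execution:
  Yield 1: v starts at 12, yield 12
  Yield 2: v = 12 + 10 = 22, yield 22
  Yield 3: v = 22 + 10 = 32, yield 32
Step 2: First next() gets 12, second next() gets the second value, third next() yields 32.
Therefore res = 32.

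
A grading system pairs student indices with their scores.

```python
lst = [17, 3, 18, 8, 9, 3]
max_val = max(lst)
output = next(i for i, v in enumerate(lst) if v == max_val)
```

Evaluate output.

Step 1: max([17, 3, 18, 8, 9, 3]) = 18.
Step 2: Find first index where value == 18:
  Index 0: 17 != 18
  Index 1: 3 != 18
  Index 2: 18 == 18, found!
Therefore output = 2.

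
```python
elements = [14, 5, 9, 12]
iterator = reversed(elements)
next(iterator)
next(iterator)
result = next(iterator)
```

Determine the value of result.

Step 1: reversed([14, 5, 9, 12]) gives iterator: [12, 9, 5, 14].
Step 2: First next() = 12, second next() = 9.
Step 3: Third next() = 5.
Therefore result = 5.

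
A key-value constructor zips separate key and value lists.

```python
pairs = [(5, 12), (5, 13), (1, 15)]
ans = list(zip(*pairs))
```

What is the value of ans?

Step 1: zip(*pairs) transposes: unzips [(5, 12), (5, 13), (1, 15)] into separate sequences.
Step 2: First elements: (5, 5, 1), second elements: (12, 13, 15).
Therefore ans = [(5, 5, 1), (12, 13, 15)].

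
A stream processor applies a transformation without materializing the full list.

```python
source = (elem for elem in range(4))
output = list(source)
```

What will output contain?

Step 1: Generator expression iterates range(4): [0, 1, 2, 3].
Step 2: list() collects all values.
Therefore output = [0, 1, 2, 3].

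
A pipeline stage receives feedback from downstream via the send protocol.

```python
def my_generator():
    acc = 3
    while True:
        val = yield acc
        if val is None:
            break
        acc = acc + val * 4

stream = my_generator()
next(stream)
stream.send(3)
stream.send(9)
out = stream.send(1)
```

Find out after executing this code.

Step 1: next() -> yield acc=3.
Step 2: send(3) -> val=3, acc = 3 + 3*4 = 15, yield 15.
Step 3: send(9) -> val=9, acc = 15 + 9*4 = 51, yield 51.
Step 4: send(1) -> val=1, acc = 51 + 1*4 = 55, yield 55.
Therefore out = 55.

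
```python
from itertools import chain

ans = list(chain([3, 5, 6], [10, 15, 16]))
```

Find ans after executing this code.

Step 1: chain() concatenates iterables: [3, 5, 6] + [10, 15, 16].
Therefore ans = [3, 5, 6, 10, 15, 16].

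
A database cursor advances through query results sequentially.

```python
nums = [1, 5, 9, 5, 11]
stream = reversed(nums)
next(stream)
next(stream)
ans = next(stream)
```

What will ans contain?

Step 1: reversed([1, 5, 9, 5, 11]) gives iterator: [11, 5, 9, 5, 1].
Step 2: First next() = 11, second next() = 5.
Step 3: Third next() = 9.
Therefore ans = 9.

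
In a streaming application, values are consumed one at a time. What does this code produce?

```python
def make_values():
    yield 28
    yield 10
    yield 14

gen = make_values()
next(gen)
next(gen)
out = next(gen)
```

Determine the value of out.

Step 1: make_values() creates a generator.
Step 2: next(gen) yields 28 (consumed and discarded).
Step 3: next(gen) yields 10 (consumed and discarded).
Step 4: next(gen) yields 14, assigned to out.
Therefore out = 14.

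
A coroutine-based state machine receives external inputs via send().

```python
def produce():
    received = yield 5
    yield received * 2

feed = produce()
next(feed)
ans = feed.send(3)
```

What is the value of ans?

Step 1: next(feed) advances to first yield, producing 5.
Step 2: send(3) resumes, received = 3.
Step 3: yield received * 2 = 3 * 2 = 6.
Therefore ans = 6.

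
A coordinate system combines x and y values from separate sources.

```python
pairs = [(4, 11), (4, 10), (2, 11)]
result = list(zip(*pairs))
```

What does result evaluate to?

Step 1: zip(*pairs) transposes: unzips [(4, 11), (4, 10), (2, 11)] into separate sequences.
Step 2: First elements: (4, 4, 2), second elements: (11, 10, 11).
Therefore result = [(4, 4, 2), (11, 10, 11)].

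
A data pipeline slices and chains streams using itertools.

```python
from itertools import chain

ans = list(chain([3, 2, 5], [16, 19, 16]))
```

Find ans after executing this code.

Step 1: chain() concatenates iterables: [3, 2, 5] + [16, 19, 16].
Therefore ans = [3, 2, 5, 16, 19, 16].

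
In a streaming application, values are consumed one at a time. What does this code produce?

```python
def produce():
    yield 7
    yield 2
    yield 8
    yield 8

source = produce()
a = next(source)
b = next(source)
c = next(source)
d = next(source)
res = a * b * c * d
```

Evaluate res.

Step 1: Create generator and consume all values:
  a = next(source) = 7
  b = next(source) = 2
  c = next(source) = 8
  d = next(source) = 8
Step 2: res = 7 * 2 * 8 * 8 = 896.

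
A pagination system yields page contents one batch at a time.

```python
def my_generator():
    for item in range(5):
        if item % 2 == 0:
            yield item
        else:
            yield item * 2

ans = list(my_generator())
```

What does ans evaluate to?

Step 1: For each item in range(5), yield item if even, else item*2:
  item=0 (even): yield 0
  item=1 (odd): yield 1*2 = 2
  item=2 (even): yield 2
  item=3 (odd): yield 3*2 = 6
  item=4 (even): yield 4
Therefore ans = [0, 2, 2, 6, 4].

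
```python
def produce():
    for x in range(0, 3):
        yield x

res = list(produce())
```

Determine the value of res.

Step 1: The generator yields each value from range(0, 3).
Step 2: list() consumes all yields: [0, 1, 2].
Therefore res = [0, 1, 2].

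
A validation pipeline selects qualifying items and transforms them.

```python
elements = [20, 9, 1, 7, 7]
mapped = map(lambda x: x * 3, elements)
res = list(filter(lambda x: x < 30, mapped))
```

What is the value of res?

Step 1: Map x * 3:
  20 -> 60
  9 -> 27
  1 -> 3
  7 -> 21
  7 -> 21
Step 2: Filter for < 30:
  60: removed
  27: kept
  3: kept
  21: kept
  21: kept
Therefore res = [27, 3, 21, 21].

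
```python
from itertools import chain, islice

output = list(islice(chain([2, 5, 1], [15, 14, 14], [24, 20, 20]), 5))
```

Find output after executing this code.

Step 1: chain([2, 5, 1], [15, 14, 14], [24, 20, 20]) = [2, 5, 1, 15, 14, 14, 24, 20, 20].
Step 2: islice takes first 5 elements: [2, 5, 1, 15, 14].
Therefore output = [2, 5, 1, 15, 14].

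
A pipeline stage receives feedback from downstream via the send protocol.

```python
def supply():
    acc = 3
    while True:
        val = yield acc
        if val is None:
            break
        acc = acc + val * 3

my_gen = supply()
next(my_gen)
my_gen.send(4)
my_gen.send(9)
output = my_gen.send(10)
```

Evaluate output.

Step 1: next() -> yield acc=3.
Step 2: send(4) -> val=4, acc = 3 + 4*3 = 15, yield 15.
Step 3: send(9) -> val=9, acc = 15 + 9*3 = 42, yield 42.
Step 4: send(10) -> val=10, acc = 42 + 10*3 = 72, yield 72.
Therefore output = 72.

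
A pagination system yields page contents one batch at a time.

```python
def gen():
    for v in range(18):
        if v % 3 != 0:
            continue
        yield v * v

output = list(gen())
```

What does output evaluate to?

Step 1: Only yield v**2 when v is divisible by 3:
  v=0: 0 % 3 == 0, yield 0**2 = 0
  v=3: 3 % 3 == 0, yield 3**2 = 9
  v=6: 6 % 3 == 0, yield 6**2 = 36
  v=9: 9 % 3 == 0, yield 9**2 = 81
  v=12: 12 % 3 == 0, yield 12**2 = 144
  v=15: 15 % 3 == 0, yield 15**2 = 225
Therefore output = [0, 9, 36, 81, 144, 225].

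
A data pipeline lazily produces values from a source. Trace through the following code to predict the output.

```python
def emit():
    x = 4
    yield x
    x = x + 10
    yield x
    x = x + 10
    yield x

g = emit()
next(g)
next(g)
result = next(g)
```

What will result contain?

Step 1: Trace through generator execution:
  Yield 1: x starts at 4, yield 4
  Yield 2: x = 4 + 10 = 14, yield 14
  Yield 3: x = 14 + 10 = 24, yield 24
Step 2: First next() gets 4, second next() gets the second value, third next() yields 24.
Therefore result = 24.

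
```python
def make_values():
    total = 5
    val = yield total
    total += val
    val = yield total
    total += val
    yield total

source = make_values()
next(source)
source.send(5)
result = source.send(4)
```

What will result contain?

Step 1: next() -> yield total=5.
Step 2: send(5) -> val=5, total = 5+5 = 10, yield 10.
Step 3: send(4) -> val=4, total = 10+4 = 14, yield 14.
Therefore result = 14.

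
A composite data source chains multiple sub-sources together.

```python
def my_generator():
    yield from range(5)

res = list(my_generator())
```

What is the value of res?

Step 1: yield from delegates to the iterable, yielding each element.
Step 2: Collected values: [0, 1, 2, 3, 4].
Therefore res = [0, 1, 2, 3, 4].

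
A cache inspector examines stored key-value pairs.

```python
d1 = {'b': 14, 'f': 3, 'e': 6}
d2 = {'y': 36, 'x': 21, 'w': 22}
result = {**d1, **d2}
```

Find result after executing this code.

Step 1: Merge d1 and d2 (d2 values override on key conflicts).
Step 2: d1 has keys ['b', 'f', 'e'], d2 has keys ['y', 'x', 'w'].
Therefore result = {'b': 14, 'f': 3, 'e': 6, 'y': 36, 'x': 21, 'w': 22}.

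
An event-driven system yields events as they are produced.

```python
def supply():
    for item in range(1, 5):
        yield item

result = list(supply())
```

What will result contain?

Step 1: The generator yields each value from range(1, 5).
Step 2: list() consumes all yields: [1, 2, 3, 4].
Therefore result = [1, 2, 3, 4].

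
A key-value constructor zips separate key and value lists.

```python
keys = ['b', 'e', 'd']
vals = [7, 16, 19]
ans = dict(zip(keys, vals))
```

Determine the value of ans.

Step 1: zip pairs keys with values:
  'b' -> 7
  'e' -> 16
  'd' -> 19
Therefore ans = {'b': 7, 'e': 16, 'd': 19}.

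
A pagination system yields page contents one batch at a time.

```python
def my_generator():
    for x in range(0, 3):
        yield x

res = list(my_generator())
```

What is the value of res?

Step 1: The generator yields each value from range(0, 3).
Step 2: list() consumes all yields: [0, 1, 2].
Therefore res = [0, 1, 2].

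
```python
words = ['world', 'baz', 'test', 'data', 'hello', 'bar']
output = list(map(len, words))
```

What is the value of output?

Step 1: Map len() to each word:
  'world' -> 5
  'baz' -> 3
  'test' -> 4
  'data' -> 4
  'hello' -> 5
  'bar' -> 3
Therefore output = [5, 3, 4, 4, 5, 3].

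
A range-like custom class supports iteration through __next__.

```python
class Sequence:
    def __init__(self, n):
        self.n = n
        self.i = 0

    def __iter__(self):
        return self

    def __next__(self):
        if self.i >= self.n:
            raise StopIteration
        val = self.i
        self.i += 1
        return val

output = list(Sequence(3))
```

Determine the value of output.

Step 1: Sequence(3) creates an iterator counting 0 to 2.
Step 2: list() consumes all values: [0, 1, 2].
Therefore output = [0, 1, 2].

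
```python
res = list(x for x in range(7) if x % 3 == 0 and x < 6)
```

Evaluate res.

Step 1: Filter range(7) where x % 3 == 0 and x < 6:
  x=0: both conditions met, included
  x=1: excluded (1 % 3 != 0)
  x=2: excluded (2 % 3 != 0)
  x=3: both conditions met, included
  x=4: excluded (4 % 3 != 0)
  x=5: excluded (5 % 3 != 0)
  x=6: excluded (6 >= 6)
Therefore res = [0, 3].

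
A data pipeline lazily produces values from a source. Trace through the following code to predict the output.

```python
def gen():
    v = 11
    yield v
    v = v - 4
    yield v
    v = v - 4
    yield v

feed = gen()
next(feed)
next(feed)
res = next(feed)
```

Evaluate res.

Step 1: Trace through generator execution:
  Yield 1: v starts at 11, yield 11
  Yield 2: v = 11 - 4 = 7, yield 7
  Yield 3: v = 7 - 4 = 3, yield 3
Step 2: First next() gets 11, second next() gets the second value, third next() yields 3.
Therefore res = 3.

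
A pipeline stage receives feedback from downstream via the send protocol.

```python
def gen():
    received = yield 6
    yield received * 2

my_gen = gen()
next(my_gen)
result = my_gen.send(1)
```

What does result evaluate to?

Step 1: next(my_gen) advances to first yield, producing 6.
Step 2: send(1) resumes, received = 1.
Step 3: yield received * 2 = 1 * 2 = 2.
Therefore result = 2.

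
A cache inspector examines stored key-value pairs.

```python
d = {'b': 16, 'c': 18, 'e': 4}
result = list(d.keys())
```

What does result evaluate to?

Step 1: d.keys() returns the dictionary keys in insertion order.
Therefore result = ['b', 'c', 'e'].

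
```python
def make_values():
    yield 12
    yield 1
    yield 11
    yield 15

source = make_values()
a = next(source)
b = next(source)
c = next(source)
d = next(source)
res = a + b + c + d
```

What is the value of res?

Step 1: Create generator and consume all values:
  a = next(source) = 12
  b = next(source) = 1
  c = next(source) = 11
  d = next(source) = 15
Step 2: res = 12 + 1 + 11 + 15 = 39.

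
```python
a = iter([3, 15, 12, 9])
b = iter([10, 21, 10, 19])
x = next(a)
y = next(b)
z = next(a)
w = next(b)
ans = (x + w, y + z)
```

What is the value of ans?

Step 1: a iterates [3, 15, 12, 9], b iterates [10, 21, 10, 19].
Step 2: x = next(a) = 3, y = next(b) = 10.
Step 3: z = next(a) = 15, w = next(b) = 21.
Step 4: ans = (3 + 21, 10 + 15) = (24, 25).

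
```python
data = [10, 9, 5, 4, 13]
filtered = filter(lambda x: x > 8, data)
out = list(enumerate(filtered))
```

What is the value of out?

Step 1: Filter [10, 9, 5, 4, 13] for > 8: [10, 9, 13].
Step 2: enumerate re-indexes from 0: [(0, 10), (1, 9), (2, 13)].
Therefore out = [(0, 10), (1, 9), (2, 13)].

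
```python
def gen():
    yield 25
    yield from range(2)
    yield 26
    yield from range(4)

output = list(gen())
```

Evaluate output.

Step 1: Trace yields in order:
  yield 25
  yield 0
  yield 1
  yield 26
  yield 0
  yield 1
  yield 2
  yield 3
Therefore output = [25, 0, 1, 26, 0, 1, 2, 3].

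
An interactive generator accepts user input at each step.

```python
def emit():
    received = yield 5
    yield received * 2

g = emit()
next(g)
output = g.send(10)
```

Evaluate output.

Step 1: next(g) advances to first yield, producing 5.
Step 2: send(10) resumes, received = 10.
Step 3: yield received * 2 = 10 * 2 = 20.
Therefore output = 20.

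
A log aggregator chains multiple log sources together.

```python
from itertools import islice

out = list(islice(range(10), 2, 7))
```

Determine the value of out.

Step 1: islice(range(10), 2, 7) takes elements at indices [2, 7).
Step 2: Elements: [2, 3, 4, 5, 6].
Therefore out = [2, 3, 4, 5, 6].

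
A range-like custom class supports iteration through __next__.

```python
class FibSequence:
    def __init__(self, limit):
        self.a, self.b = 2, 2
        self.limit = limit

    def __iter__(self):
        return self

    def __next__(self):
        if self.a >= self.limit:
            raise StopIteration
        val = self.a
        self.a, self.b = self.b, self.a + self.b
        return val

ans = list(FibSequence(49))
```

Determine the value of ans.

Step 1: Fibonacci-like sequence (a=2, b=2) until >= 49:
  Yield 2, then a,b = 2,4
  Yield 2, then a,b = 4,6
  Yield 4, then a,b = 6,10
  Yield 6, then a,b = 10,16
  Yield 10, then a,b = 16,26
  Yield 16, then a,b = 26,42
  Yield 26, then a,b = 42,68
  Yield 42, then a,b = 68,110
Step 2: 68 >= 49, stop.
Therefore ans = [2, 2, 4, 6, 10, 16, 26, 42].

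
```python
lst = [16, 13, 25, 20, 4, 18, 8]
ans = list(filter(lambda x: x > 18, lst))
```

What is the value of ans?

Step 1: Filter elements > 18:
  16: removed
  13: removed
  25: kept
  20: kept
  4: removed
  18: removed
  8: removed
Therefore ans = [25, 20].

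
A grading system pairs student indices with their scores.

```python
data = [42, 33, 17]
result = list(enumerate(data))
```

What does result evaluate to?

Step 1: enumerate pairs each element with its index:
  (0, 42)
  (1, 33)
  (2, 17)
Therefore result = [(0, 42), (1, 33), (2, 17)].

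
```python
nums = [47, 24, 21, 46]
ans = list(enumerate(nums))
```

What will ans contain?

Step 1: enumerate pairs each element with its index:
  (0, 47)
  (1, 24)
  (2, 21)
  (3, 46)
Therefore ans = [(0, 47), (1, 24), (2, 21), (3, 46)].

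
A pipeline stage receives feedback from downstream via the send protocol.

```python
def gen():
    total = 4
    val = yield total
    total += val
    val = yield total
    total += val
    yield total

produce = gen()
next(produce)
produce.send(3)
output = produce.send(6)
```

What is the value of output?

Step 1: next() -> yield total=4.
Step 2: send(3) -> val=3, total = 4+3 = 7, yield 7.
Step 3: send(6) -> val=6, total = 7+6 = 13, yield 13.
Therefore output = 13.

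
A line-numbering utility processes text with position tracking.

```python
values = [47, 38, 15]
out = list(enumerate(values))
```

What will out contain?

Step 1: enumerate pairs each element with its index:
  (0, 47)
  (1, 38)
  (2, 15)
Therefore out = [(0, 47), (1, 38), (2, 15)].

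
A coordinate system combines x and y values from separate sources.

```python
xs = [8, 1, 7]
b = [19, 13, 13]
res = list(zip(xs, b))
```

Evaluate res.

Step 1: zip pairs elements at same index:
  Index 0: (8, 19)
  Index 1: (1, 13)
  Index 2: (7, 13)
Therefore res = [(8, 19), (1, 13), (7, 13)].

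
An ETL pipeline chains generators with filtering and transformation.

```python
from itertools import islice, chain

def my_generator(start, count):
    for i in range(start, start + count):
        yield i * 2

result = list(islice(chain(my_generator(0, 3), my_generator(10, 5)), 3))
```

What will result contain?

Step 1: my_generator(0, 3) yields [0, 2, 4].
Step 2: my_generator(10, 5) yields [20, 22, 24, 26, 28].
Step 3: chain concatenates: [0, 2, 4, 20, 22, 24, 26, 28].
Step 4: islice takes first 3: [0, 2, 4].
Therefore result = [0, 2, 4].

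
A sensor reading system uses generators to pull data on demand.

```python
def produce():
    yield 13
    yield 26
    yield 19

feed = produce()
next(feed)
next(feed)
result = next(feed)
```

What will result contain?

Step 1: produce() creates a generator.
Step 2: next(feed) yields 13 (consumed and discarded).
Step 3: next(feed) yields 26 (consumed and discarded).
Step 4: next(feed) yields 19, assigned to result.
Therefore result = 19.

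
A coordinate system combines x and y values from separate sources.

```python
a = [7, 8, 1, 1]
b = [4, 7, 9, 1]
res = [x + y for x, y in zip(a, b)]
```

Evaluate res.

Step 1: Add corresponding elements:
  7 + 4 = 11
  8 + 7 = 15
  1 + 9 = 10
  1 + 1 = 2
Therefore res = [11, 15, 10, 2].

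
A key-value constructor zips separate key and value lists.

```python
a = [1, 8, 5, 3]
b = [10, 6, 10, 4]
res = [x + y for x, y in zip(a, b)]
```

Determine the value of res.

Step 1: Add corresponding elements:
  1 + 10 = 11
  8 + 6 = 14
  5 + 10 = 15
  3 + 4 = 7
Therefore res = [11, 14, 15, 7].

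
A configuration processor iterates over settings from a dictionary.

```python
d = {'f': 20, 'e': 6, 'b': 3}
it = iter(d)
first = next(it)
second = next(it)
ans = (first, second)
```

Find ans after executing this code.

Step 1: iter(d) iterates over keys: ['f', 'e', 'b'].
Step 2: first = next(it) = 'f', second = next(it) = 'e'.
Therefore ans = ('f', 'e').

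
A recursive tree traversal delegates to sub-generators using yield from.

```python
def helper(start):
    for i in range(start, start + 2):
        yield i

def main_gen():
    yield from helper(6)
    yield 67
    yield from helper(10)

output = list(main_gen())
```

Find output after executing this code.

Step 1: main_gen() delegates to helper(6):
  yield 6
  yield 7
Step 2: yield 67
Step 3: Delegates to helper(10):
  yield 10
  yield 11
Therefore output = [6, 7, 67, 10, 11].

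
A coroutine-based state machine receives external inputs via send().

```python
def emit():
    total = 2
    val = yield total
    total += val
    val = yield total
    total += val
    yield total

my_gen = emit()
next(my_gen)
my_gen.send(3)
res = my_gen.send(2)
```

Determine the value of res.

Step 1: next() -> yield total=2.
Step 2: send(3) -> val=3, total = 2+3 = 5, yield 5.
Step 3: send(2) -> val=2, total = 5+2 = 7, yield 7.
Therefore res = 7.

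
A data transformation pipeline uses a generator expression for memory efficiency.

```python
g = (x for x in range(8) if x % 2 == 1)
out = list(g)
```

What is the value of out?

Step 1: Filter range(8) keeping only odd values:
  x=0: even, excluded
  x=1: odd, included
  x=2: even, excluded
  x=3: odd, included
  x=4: even, excluded
  x=5: odd, included
  x=6: even, excluded
  x=7: odd, included
Therefore out = [1, 3, 5, 7].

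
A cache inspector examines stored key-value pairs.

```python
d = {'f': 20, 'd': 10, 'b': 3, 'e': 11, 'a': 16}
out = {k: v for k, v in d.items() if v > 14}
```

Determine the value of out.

Step 1: Filter items where value > 14:
  'f': 20 > 14: kept
  'd': 10 <= 14: removed
  'b': 3 <= 14: removed
  'e': 11 <= 14: removed
  'a': 16 > 14: kept
Therefore out = {'f': 20, 'a': 16}.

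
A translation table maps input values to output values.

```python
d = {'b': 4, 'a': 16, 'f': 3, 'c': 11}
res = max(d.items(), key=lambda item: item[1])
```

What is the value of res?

Step 1: Find item with maximum value:
  ('b', 4)
  ('a', 16)
  ('f', 3)
  ('c', 11)
Step 2: Maximum value is 16 at key 'a'.
Therefore res = ('a', 16).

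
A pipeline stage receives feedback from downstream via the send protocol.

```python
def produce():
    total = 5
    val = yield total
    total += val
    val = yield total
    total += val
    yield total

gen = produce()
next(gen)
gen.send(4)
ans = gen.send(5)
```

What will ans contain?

Step 1: next() -> yield total=5.
Step 2: send(4) -> val=4, total = 5+4 = 9, yield 9.
Step 3: send(5) -> val=5, total = 9+5 = 14, yield 14.
Therefore ans = 14.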